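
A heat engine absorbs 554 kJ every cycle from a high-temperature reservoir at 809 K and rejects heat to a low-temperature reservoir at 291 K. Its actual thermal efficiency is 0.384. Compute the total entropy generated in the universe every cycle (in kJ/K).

W = η·Q_H = 0.384 × 554 = 212.7 kJ, so Q_C = Q_H − W = 341.3 kJ.
Reservoir entropy changes: ΔS_H = −Q_H/T_H = −554/809.00 = -0.6848 kJ/K and ΔS_C = +Q_C/T_C = 341.3/291.00 = 1.173 kJ/K.
ΔS_univ = −Q_H/T_H + Q_C/T_C = 0.488 kJ/K (> 0, since η = 0.384 < η_Carnot = 0.640).

ΔS_univ ≈ 0.488 kJ/K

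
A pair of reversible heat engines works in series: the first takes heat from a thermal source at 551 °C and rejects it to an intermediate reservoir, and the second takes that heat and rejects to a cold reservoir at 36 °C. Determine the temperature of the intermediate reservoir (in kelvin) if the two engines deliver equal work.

T_H = 551 °C → 551 + 273.15 = 824.15 K.
T_C = 36 °C → 36 + 273.15 = 309.15 K.
For reversible stages Q_m = Q_H·(T_m/T_H). Setting W₁ = Q_H(1 − T_m/T_H) equal to W₂ = Q_m(1 − T_C/T_m) = Q_H·(T_m − T_C)/T_H gives T_H − T_m = T_m − T_C, so T_m = (T_H + T_C)/2 = (824.15 + 309.15)/2 = 566.6 K.

T_m ≈ 566.6 K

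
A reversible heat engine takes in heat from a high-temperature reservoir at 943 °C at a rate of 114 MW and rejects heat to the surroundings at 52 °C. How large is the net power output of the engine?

Ẇ ≈ 83.5 MW

T_H = 943 °C → 943 + 273.15 = 1216.15 K.
T_C = 52 °C → 52 + 273.15 = 325.15 K.
η_rev = 1 − T_C/T_H = 1 − 325.15/1216.15 = 0.7326.
W = η·Q_H = 0.7326 × 114 = 83.5 MW.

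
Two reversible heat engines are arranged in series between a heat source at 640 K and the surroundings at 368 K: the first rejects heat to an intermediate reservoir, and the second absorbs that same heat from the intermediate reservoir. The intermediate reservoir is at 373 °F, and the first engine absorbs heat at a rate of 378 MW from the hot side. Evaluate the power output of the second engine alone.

T_m = 373 °F → (373 − 32) × 5/9 = 189.44 °C = 462.59 K.
Heat entering the second stage: Q_m = Q_H·(T_m/T_H) = 378 × 462.59/640.00 = 273.2 MW.
Second-stage efficiency η₂ = 1 − T_C/T_m = 1 − 368.00/462.59 = 0.2045, so W₂ = η₂·Q_m = 55.87 MW.

Ẇ₂ ≈ 55.87 MW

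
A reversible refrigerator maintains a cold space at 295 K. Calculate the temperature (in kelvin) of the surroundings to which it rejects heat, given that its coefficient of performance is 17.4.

COP_R = T_C/(T_H − T_C) ⇒ T_H = T_C·(1 + 1/COP_R) = 295.00 × (1 + 1/17.4) = 312 K.

T_H ≈ 312 K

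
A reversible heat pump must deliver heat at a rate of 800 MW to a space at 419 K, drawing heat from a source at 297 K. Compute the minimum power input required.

For a reversible heat pump, COP_HP = T_H/(T_H − T_C) = 419.00/122.00 = 3.4344.
W = Q_H/COP_HP = 800/3.4344 = 232.9 MW.

Ẇ_in ≈ 232.9 MW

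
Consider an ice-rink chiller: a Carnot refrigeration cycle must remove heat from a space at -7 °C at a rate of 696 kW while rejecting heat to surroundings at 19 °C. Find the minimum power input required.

T_H = 19 °C → 19 + 273.15 = 292.15 K.
T_C = -7 °C → -7 + 273.15 = 266.15 K.
For a reversible refrigerator, COP_R = T_C/(T_H − T_C) = 266.15/26.00 = 10.2365.
W = Q_C/COP_R = 696/10.2365 = 67.99 kW.

Ẇ_in ≈ 67.99 kW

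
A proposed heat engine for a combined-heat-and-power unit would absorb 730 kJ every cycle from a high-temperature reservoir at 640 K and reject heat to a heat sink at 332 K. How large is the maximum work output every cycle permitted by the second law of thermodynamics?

No engine can exceed the Carnot limit: η_max = 1 − T_C/T_H = 1 − 332.00/640.00 = 0.4812.
W_max = η_max · Q_H = 0.4812 × 730 = 351 kJ.

W_max ≈ 351 kJ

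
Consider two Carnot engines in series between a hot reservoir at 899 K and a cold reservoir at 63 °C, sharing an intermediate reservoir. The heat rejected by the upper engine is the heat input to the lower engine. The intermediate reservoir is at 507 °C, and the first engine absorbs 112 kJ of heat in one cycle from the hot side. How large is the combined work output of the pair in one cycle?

W_total ≈ 70.1 kJ

T_C = 63 °C → 63 + 273.15 = 336.15 K.
Two reversible stages in series are equivalent to a single Carnot engine between T_H and T_C, so η_total = 1 − T_C/T_H = 1 − 336.15/899.00 = 0.6261.
W_total = η_total · Q_H = 0.6261 × 112 = 70.1 kJ.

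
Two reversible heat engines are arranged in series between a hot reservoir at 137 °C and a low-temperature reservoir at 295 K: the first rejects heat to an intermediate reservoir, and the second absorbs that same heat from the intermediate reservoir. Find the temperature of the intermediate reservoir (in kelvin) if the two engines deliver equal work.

T_m ≈ 353 K

T_H = 137 °C → 137 + 273.15 = 410.15 K.
For reversible stages Q_m = Q_H·(T_m/T_H). Setting W₁ = Q_H(1 − T_m/T_H) equal to W₂ = Q_m(1 − T_C/T_m) = Q_H·(T_m − T_C)/T_H gives T_H − T_m = T_m − T_C, so T_m = (T_H + T_C)/2 = (410.15 + 295.00)/2 = 353 K.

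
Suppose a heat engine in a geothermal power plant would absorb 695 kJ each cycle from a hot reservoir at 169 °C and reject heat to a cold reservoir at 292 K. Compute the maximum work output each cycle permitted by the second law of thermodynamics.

W_max ≈ 236 kJ

T_H = 169 °C → 169 + 273.15 = 442.15 K.
No engine can exceed the Carnot limit: η_max = 1 − T_C/T_H = 1 − 292.00/442.15 = 0.3396.
W_max = η_max · Q_H = 0.3396 × 695 = 236 kJ.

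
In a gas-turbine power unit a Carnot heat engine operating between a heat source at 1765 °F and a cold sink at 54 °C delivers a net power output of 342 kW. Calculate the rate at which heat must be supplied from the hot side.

Q̇_H ≈ 465.1 kW

T_H = 1765 °F → (1765 − 32) × 5/9 = 962.78 °C = 1235.93 K.
T_C = 54 °C → 54 + 273.15 = 327.15 K.
Since the cycle is reversible, η = 1 − T_C/T_H = 1 − 327.15/1235.93 = 0.7353.
Q_H = W/η = 342/0.7353 = 465.1 kW.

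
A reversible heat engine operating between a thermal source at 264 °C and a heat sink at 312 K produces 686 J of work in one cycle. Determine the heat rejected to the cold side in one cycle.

T_H = 264 °C → 264 + 273.15 = 537.15 K.
The Carnot efficiency is η = 1 − T_C/T_H = 1 − 312.00/537.15 = 0.4192.
Since Q_C/Q_H = T_C/T_H and Q_H = W/η, Q_C = W·T_C/(T_H − T_C) = 686 × 312.00/225.15 = 951 J.

Q_C ≈ 951 J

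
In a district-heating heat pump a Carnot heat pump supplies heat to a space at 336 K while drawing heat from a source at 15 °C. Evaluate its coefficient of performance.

T_C = 15 °C → 15 + 273.15 = 288.15 K.
Reversible heating COP: COP_HP = T_H/(T_H − T_C) = 336.00/(336.00 − 288.15) = 7.02.

COP_HP ≈ 7.02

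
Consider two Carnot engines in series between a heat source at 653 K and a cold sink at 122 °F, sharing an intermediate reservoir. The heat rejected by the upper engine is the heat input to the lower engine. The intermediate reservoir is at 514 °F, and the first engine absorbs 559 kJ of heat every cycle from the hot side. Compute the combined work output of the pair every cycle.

T_C = 122 °F → (122 − 32) × 5/9 = 50.00 °C = 323.15 K.
Two reversible stages in series are equivalent to a single Carnot engine between T_H and T_C, so η_total = 1 − T_C/T_H = 1 − 323.15/653.00 = 0.5051.
W_total = η_total · Q_H = 0.5051 × 559 = 282 kJ.

W_total ≈ 282 kJ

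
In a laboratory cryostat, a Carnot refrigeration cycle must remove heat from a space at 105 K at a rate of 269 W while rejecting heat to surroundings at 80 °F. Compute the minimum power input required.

T_H = 80 °F → (80 − 32) × 5/9 = 26.67 °C = 299.82 K.
COP_R = T_C/(T_H − T_C) = 105.00/194.82 = 0.5390.
W = Q_C/COP_R = 269/0.5390 = 499 W.

Ẇ_in ≈ 499 W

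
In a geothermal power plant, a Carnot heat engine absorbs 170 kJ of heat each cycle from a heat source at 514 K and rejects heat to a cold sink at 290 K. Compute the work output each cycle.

W ≈ 74.1 kJ

Since the cycle is reversible, η = 1 − T_C/T_H = 1 − 290.00/514.00 = 0.4358.
W = η·Q_H = 0.4358 × 170 = 74.1 kJ.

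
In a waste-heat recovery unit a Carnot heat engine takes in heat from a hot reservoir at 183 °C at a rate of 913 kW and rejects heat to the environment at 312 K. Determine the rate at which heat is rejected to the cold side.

T_H = 183 °C → 183 + 273.15 = 456.15 K.
The Carnot efficiency is η = 1 − T_C/T_H = 1 − 312.00/456.15 = 0.3160.
For a reversible cycle Q_C/Q_H = T_C/T_H, so Q_C = 913 × 312.00/456.15 = 624 kW.

Q̇_C ≈ 624 kW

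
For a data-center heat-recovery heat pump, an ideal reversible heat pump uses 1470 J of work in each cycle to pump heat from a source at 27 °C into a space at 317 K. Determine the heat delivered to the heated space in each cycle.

Q_H ≈ 27700 J

T_C = 27 °C → 27 + 273.15 = 300.15 K.
The Carnot heat-pump COP is COP_HP = T_H/(T_H − T_C) = 317.00/16.85 = 18.8131.
Q_H = COP_HP · W = 18.8131 × 1470 = 27700 J.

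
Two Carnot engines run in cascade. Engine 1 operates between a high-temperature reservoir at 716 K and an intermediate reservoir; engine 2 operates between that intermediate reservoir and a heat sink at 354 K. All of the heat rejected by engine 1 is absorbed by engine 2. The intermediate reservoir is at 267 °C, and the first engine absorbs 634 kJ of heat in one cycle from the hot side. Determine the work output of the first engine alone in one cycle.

W₁ ≈ 156 kJ

T_m = 267 °C → 267 + 273.15 = 540.15 K.
First-stage efficiency η₁ = 1 − T_m/T_H = 1 − 540.15/716.00 = 0.2456.
W₁ = η₁·Q_H = 0.2456 × 634 = 156 kJ.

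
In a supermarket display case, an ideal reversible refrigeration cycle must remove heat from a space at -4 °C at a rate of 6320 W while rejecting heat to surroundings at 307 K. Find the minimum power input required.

Ẇ_in ≈ 889 W

T_C = -4 °C → -4 + 273.15 = 269.15 K.
COP_R = T_C/(T_H − T_C) = 269.15/37.85 = 7.1110.
W = Q_C/COP_R = 6320/7.1110 = 889 W.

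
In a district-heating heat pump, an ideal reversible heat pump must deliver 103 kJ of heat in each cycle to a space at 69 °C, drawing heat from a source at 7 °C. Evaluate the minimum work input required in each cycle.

W_in ≈ 18.7 kJ

T_H = 69 °C → 69 + 273.15 = 342.15 K.
T_C = 7 °C → 7 + 273.15 = 280.15 K.
For a reversible heat pump, COP_HP = T_H/(T_H − T_C) = 342.15/62.00 = 5.5185.
W = Q_H/COP_HP = 103/5.5185 = 18.7 kJ.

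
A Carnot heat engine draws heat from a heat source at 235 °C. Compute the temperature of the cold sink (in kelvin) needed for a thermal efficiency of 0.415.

T_H = 235 °C → 235 + 273.15 = 508.15 K.
From η = 1 − T_C/T_H, T_C = T_H·(1 − η) = 508.15 × (1 − 0.415) = 297 K.

T_C ≈ 297 K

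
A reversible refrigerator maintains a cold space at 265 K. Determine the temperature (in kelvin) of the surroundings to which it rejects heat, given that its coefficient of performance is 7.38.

T_H ≈ 301 K

COP_R = T_C/(T_H − T_C) ⇒ T_H = T_C·(1 + 1/COP_R) = 265.00 × (1 + 1/7.38) = 301 K.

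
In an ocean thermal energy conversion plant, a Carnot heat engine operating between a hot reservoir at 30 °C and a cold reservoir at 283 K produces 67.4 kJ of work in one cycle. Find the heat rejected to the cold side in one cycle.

T_H = 30 °C → 30 + 273.15 = 303.15 K.
Since the cycle is reversible, η = 1 − T_C/T_H = 1 − 283.00/303.15 = 0.0665.
Since Q_C/Q_H = T_C/T_H and Q_H = W/η, Q_C = W·T_C/(T_H − T_C) = 67.4 × 283.00/20.15 = 947 kJ.

Q_C ≈ 947 kJ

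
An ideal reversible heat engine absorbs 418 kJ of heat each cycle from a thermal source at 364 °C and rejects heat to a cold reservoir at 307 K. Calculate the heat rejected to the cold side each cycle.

Q_C ≈ 201.4 kJ

T_H = 364 °C → 364 + 273.15 = 637.15 K.
For a reversible engine, η = 1 − T_C/T_H = 1 − 307.00/637.15 = 0.5182.
For a reversible cycle Q_C/Q_H = T_C/T_H, so Q_C = 418 × 307.00/637.15 = 201.4 kJ.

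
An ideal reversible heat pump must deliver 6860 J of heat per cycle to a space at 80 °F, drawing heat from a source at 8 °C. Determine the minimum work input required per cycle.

T_H = 80 °F → (80 − 32) × 5/9 = 26.67 °C = 299.82 K.
T_C = 8 °C → 8 + 273.15 = 281.15 K.
For a reversible heat pump, COP_HP = T_H/(T_H − T_C) = 299.82/18.67 = 16.0616.
W = Q_H/COP_HP = 6860/16.0616 = 427 J.

W_in ≈ 427 J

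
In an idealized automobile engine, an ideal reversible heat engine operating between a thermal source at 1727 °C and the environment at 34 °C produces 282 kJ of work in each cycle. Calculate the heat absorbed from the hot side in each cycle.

T_H = 1727 °C → 1727 + 273.15 = 2000.15 K.
T_C = 34 °C → 34 + 273.15 = 307.15 K.
The Carnot efficiency is η = 1 − T_C/T_H = 1 − 307.15/2000.15 = 0.8464.
Q_H = W/η = 282/0.8464 = 333 kJ.

Q_H ≈ 333 kJ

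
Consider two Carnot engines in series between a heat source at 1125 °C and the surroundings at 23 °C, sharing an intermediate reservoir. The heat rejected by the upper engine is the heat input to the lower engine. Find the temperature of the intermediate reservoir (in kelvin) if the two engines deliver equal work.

T_m ≈ 847 K

T_H = 1125 °C → 1125 + 273.15 = 1398.15 K.
T_C = 23 °C → 23 + 273.15 = 296.15 K.
For reversible stages Q_m = Q_H·(T_m/T_H). Setting W₁ = Q_H(1 − T_m/T_H) equal to W₂ = Q_m(1 − T_C/T_m) = Q_H·(T_m − T_C)/T_H gives T_H − T_m = T_m − T_C, so T_m = (T_H + T_C)/2 = (1398.15 + 296.15)/2 = 847 K.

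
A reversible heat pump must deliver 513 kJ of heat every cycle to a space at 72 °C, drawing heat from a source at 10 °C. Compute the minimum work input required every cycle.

T_H = 72 °C → 72 + 273.15 = 345.15 K.
T_C = 10 °C → 10 + 273.15 = 283.15 K.
Reversible heating COP: COP_HP = T_H/(T_H − T_C) = 345.15/62.00 = 5.5669.
W = Q_H/COP_HP = 513/5.5669 = 92.15 kJ.

W_in ≈ 92.15 kJ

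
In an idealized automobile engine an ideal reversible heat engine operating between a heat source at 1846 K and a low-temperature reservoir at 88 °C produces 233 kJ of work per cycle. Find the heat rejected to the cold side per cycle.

Q_C ≈ 56.7 kJ

T_C = 88 °C → 88 + 273.15 = 361.15 K.
The Carnot efficiency is η = 1 − T_C/T_H = 1 − 361.15/1846.00 = 0.8044.
Since Q_C/Q_H = T_C/T_H and Q_H = W/η, Q_C = W·T_C/(T_H − T_C) = 233 × 361.15/1484.85 = 56.7 kJ.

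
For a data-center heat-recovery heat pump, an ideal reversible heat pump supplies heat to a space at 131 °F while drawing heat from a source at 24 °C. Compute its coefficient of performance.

COP_HP ≈ 10.59

T_H = 131 °F → (131 − 32) × 5/9 = 55.00 °C = 328.15 K.
T_C = 24 °C → 24 + 273.15 = 297.15 K.
The Carnot heat-pump COP is COP_HP = T_H/(T_H − T_C) = 328.15/(328.15 − 297.15) = 10.59.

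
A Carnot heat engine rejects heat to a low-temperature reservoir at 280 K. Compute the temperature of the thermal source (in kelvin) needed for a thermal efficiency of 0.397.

T_H ≈ 464 K

From η = 1 − T_C/T_H, solving for T_H gives T_H = T_C/(1 − η) = 280.00/(1 − 0.397) = 464 K.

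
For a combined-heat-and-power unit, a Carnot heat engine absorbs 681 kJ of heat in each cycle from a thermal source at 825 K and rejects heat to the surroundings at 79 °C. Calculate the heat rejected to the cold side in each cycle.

T_C = 79 °C → 79 + 273.15 = 352.15 K.
Since the cycle is reversible, η = 1 − T_C/T_H = 1 − 352.15/825.00 = 0.5732.
For a reversible cycle Q_C/Q_H = T_C/T_H, so Q_C = 681 × 352.15/825.00 = 291 kJ.

Q_C ≈ 291 kJ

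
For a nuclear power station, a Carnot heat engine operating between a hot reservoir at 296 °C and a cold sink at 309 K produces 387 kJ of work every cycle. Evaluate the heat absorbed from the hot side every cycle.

T_H = 296 °C → 296 + 273.15 = 569.15 K.
Carnot efficiency: η = 1 − T_C/T_H = 1 − 309.00/569.15 = 0.4571.
Q_H = W/η = 387/0.4571 = 847 kJ.

Q_H ≈ 847 kJ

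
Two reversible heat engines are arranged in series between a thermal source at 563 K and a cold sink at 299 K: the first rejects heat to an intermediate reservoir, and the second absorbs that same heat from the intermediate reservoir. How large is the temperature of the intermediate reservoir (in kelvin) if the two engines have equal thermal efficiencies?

Equal efficiencies require 1 − T_m/T_H = 1 − T_C/T_m, i.e. T_m/T_H = T_C/T_m, so T_m = √(T_H·T_C) = √(563.00 × 299.00) = 410.3 K.

T_m ≈ 410.3 K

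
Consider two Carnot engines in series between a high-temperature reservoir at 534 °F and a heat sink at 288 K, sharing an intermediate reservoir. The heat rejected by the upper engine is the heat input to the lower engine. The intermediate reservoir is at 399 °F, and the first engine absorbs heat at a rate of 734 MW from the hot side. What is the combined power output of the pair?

Ẇ_total ≈ 351 MW

T_H = 534 °F → (534 − 32) × 5/9 = 278.89 °C = 552.04 K.
Two reversible stages in series are equivalent to a single Carnot engine between T_H and T_C, so η_total = 1 − T_C/T_H = 1 − 288.00/552.04 = 0.4783.
W_total = η_total · Q_H = 0.4783 × 734 = 351 MW.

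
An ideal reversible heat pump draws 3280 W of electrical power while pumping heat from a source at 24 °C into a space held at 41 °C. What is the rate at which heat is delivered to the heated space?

T_H = 41 °C → 41 + 273.15 = 314.15 K.
T_C = 24 °C → 24 + 273.15 = 297.15 K.
Reversible heating COP: COP_HP = T_H/(T_H − T_C) = 314.15/17.00 = 18.4794.
Q_H = COP_HP · W = 18.4794 × 3280 = 60600 W.

Q̇_H ≈ 60600 W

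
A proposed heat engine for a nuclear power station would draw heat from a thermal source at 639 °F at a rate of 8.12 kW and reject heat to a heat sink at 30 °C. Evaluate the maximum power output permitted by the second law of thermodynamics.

Ẇ_max ≈ 4.09 kW

T_H = 639 °F → (639 − 32) × 5/9 = 337.22 °C = 610.37 K.
T_C = 30 °C → 30 + 273.15 = 303.15 K.
By the Carnot theorem, η_max = 1 − T_C/T_H = 1 − 303.15/610.37 = 0.5033.
W_max = η_max · Q_H = 0.5033 × 8.12 = 4.09 kW.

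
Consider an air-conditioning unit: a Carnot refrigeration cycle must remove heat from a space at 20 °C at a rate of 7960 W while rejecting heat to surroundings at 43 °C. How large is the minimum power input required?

T_H = 43 °C → 43 + 273.15 = 316.15 K.
T_C = 20 °C → 20 + 273.15 = 293.15 K.
Carnot COP: COP_R = T_C/(T_H − T_C) = 293.15/23.00 = 12.7457.
W = Q_C/COP_R = 7960/12.7457 = 624.5 W.

Ẇ_in ≈ 624.5 W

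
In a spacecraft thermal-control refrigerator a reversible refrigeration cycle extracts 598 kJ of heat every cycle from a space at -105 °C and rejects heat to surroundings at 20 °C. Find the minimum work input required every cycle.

T_H = 20 °C → 20 + 273.15 = 293.15 K.
T_C = -105 °C → -105 + 273.15 = 168.15 K.
Carnot COP: COP_R = T_C/(T_H − T_C) = 168.15/125.00 = 1.3452.
W = Q_C/COP_R = 598/1.3452 = 445 kJ.

W_in ≈ 445 kJ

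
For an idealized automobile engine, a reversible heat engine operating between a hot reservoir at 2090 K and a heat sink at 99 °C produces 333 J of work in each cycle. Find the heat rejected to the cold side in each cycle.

T_C = 99 °C → 99 + 273.15 = 372.15 K.
η_rev = 1 − T_C/T_H = 1 − 372.15/2090.00 = 0.8219.
Since Q_C/Q_H = T_C/T_H and Q_H = W/η, Q_C = W·T_C/(T_H − T_C) = 333 × 372.15/1717.85 = 72.1 J.

Q_C ≈ 72.1 J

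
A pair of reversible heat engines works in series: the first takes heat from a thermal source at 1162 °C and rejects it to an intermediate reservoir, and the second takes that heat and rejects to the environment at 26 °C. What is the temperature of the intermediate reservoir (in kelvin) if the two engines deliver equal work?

T_H = 1162 °C → 1162 + 273.15 = 1435.15 K.
T_C = 26 °C → 26 + 273.15 = 299.15 K.
For reversible stages Q_m = Q_H·(T_m/T_H). Setting W₁ = Q_H(1 − T_m/T_H) equal to W₂ = Q_m(1 − T_C/T_m) = Q_H·(T_m − T_C)/T_H gives T_H − T_m = T_m − T_C, so T_m = (T_H + T_C)/2 = (1435.15 + 299.15)/2 = 867 K.

T_m ≈ 867 K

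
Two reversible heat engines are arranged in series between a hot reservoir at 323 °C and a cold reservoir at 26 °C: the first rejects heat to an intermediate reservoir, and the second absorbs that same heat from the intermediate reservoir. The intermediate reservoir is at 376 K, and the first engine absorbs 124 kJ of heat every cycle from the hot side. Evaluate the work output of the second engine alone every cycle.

T_H = 323 °C → 323 + 273.15 = 596.15 K.
T_C = 26 °C → 26 + 273.15 = 299.15 K.
Heat entering the second stage: Q_m = Q_H·(T_m/T_H) = 124 × 376.00/596.15 = 78.2 kJ.
Second-stage efficiency η₂ = 1 − T_C/T_m = 1 − 299.15/376.00 = 0.2044, so W₂ = η₂·Q_m = 16.0 kJ.

W₂ ≈ 16.0 kJ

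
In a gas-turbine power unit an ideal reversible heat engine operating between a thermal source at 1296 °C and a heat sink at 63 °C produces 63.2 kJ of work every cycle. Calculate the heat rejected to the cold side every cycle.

Q_C ≈ 17.2 kJ

T_H = 1296 °C → 1296 + 273.15 = 1569.15 K.
T_C = 63 °C → 63 + 273.15 = 336.15 K.
For a reversible engine, η = 1 − T_C/T_H = 1 − 336.15/1569.15 = 0.7858.
Since Q_C/Q_H = T_C/T_H and Q_H = W/η, Q_C = W·T_C/(T_H − T_C) = 63.2 × 336.15/1233.00 = 17.2 kJ.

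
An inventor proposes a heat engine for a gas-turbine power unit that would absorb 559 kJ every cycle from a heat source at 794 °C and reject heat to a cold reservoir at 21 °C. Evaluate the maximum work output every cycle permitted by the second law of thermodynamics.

T_H = 794 °C → 794 + 273.15 = 1067.15 K.
T_C = 21 °C → 21 + 273.15 = 294.15 K.
The second-law ceiling is the Carnot efficiency, η_max = 1 − T_C/T_H = 1 − 294.15/1067.15 = 0.7244.
W_max = η_max · Q_H = 0.7244 × 559 = 405 kJ.

W_max ≈ 405 kJ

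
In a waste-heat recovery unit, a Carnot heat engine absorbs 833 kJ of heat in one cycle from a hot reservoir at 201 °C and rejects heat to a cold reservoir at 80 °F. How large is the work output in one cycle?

W ≈ 306.3 kJ

T_H = 201 °C → 201 + 273.15 = 474.15 K.
T_C = 80 °F → (80 − 32) × 5/9 = 26.67 °C = 299.82 K.
Carnot efficiency: η = 1 − T_C/T_H = 1 − 299.82/474.15 = 0.3677.
W = η·Q_H = 0.3677 × 833 = 306.3 kJ.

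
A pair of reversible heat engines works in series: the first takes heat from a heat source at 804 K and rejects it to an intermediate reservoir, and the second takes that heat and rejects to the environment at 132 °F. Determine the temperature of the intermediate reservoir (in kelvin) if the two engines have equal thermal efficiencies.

T_C = 132 °F → (132 − 32) × 5/9 = 55.56 °C = 328.71 K.
Equal efficiencies require 1 − T_m/T_H = 1 − T_C/T_m, i.e. T_m/T_H = T_C/T_m, so T_m = √(T_H·T_C) = √(804.00 × 328.71) = 514.1 K.

T_m ≈ 514.1 K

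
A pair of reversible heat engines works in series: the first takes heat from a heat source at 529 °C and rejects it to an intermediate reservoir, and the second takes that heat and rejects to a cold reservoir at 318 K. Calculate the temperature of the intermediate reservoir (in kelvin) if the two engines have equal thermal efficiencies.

T_H = 529 °C → 529 + 273.15 = 802.15 K.
Equal efficiencies require 1 − T_m/T_H = 1 − T_C/T_m, i.e. T_m/T_H = T_C/T_m, so T_m = √(T_H·T_C) = √(802.15 × 318.00) = 505 K.

T_m ≈ 505 K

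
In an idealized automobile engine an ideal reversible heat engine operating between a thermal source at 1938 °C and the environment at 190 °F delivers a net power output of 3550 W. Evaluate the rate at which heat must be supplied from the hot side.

T_H = 1938 °C → 1938 + 273.15 = 2211.15 K.
T_C = 190 °F → (190 − 32) × 5/9 = 87.78 °C = 360.93 K.
Carnot efficiency: η = 1 − T_C/T_H = 1 − 360.93/2211.15 = 0.8368.
Q_H = W/η = 3550/0.8368 = 4240 W.

Q̇_H ≈ 4240 W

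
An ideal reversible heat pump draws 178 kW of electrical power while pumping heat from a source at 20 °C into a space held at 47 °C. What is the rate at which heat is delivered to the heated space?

T_H = 47 °C → 47 + 273.15 = 320.15 K.
T_C = 20 °C → 20 + 273.15 = 293.15 K.
COP_HP = T_H/(T_H − T_C) = 320.15/27.00 = 11.8574.
Q_H = COP_HP · W = 11.8574 × 178 = 2110 kW.

Q̇_H ≈ 2110 kW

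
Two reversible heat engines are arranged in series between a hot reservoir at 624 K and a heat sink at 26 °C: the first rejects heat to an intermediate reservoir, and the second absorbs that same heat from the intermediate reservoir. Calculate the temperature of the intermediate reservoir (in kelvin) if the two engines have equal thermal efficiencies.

T_C = 26 °C → 26 + 273.15 = 299.15 K.
Equal efficiencies require 1 − T_m/T_H = 1 − T_C/T_m, i.e. T_m/T_H = T_C/T_m, so T_m = √(T_H·T_C) = √(624.00 × 299.15) = 432 K.

T_m ≈ 432 K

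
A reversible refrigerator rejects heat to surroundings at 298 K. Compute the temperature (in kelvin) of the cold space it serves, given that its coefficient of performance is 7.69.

COP_R = T_C/(T_H − T_C) ⇒ T_C = T_H·COP_R/(1 + COP_R) = 298.00 × 7.69/(1 + 7.69) = 263.7 K.

T_C ≈ 263.7 K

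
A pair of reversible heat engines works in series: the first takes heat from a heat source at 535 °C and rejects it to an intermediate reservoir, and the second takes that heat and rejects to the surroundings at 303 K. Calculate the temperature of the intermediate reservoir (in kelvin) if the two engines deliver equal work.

T_H = 535 °C → 535 + 273.15 = 808.15 K.
For reversible stages Q_m = Q_H·(T_m/T_H). Setting W₁ = Q_H(1 − T_m/T_H) equal to W₂ = Q_m(1 − T_C/T_m) = Q_H·(T_m − T_C)/T_H gives T_H − T_m = T_m − T_C, so T_m = (T_H + T_C)/2 = (808.15 + 303.00)/2 = 556 K.

T_m ≈ 556 K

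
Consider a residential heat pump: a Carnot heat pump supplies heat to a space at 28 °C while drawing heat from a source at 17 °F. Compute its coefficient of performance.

COP_HP ≈ 8.289

T_H = 28 °C → 28 + 273.15 = 301.15 K.
T_C = 17 °F → (17 − 32) × 5/9 = -8.33 °C = 264.82 K.
For a reversible heat pump, COP_HP = T_H/(T_H − T_C) = 301.15/(301.15 − 264.82) = 8.289.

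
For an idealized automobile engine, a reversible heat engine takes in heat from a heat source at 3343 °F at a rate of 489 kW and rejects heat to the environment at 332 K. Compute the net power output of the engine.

Ẇ ≈ 412 kW

T_H = 3343 °F → (3343 − 32) × 5/9 = 1839.44 °C = 2112.59 K.
η_rev = 1 − T_C/T_H = 1 − 332.00/2112.59 = 0.8428.
W = η·Q_H = 0.8428 × 489 = 412 kW.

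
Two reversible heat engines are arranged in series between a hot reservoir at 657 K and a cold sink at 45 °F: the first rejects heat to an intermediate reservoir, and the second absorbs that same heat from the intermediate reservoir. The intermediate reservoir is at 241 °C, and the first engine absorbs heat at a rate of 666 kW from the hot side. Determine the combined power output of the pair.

T_C = 45 °F → (45 − 32) × 5/9 = 7.22 °C = 280.37 K.
Two reversible stages in series are equivalent to a single Carnot engine between T_H and T_C, so η_total = 1 − T_C/T_H = 1 − 280.37/657.00 = 0.5733.
W_total = η_total · Q_H = 0.5733 × 666 = 382 kW.

Ẇ_total ≈ 382 kW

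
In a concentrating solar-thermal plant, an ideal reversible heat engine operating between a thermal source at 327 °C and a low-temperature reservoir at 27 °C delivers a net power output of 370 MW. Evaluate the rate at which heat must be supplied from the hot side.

T_H = 327 °C → 327 + 273.15 = 600.15 K.
T_C = 27 °C → 27 + 273.15 = 300.15 K.
η_rev = 1 − T_C/T_H = 1 − 300.15/600.15 = 0.4999.
Q_H = W/η = 370/0.4999 = 740 MW.

Q̇_H ≈ 740 MW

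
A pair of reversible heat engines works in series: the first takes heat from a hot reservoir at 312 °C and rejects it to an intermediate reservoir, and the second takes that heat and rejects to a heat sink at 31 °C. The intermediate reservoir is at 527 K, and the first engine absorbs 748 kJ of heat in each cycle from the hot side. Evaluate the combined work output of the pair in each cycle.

W_total ≈ 359 kJ

T_H = 312 °C → 312 + 273.15 = 585.15 K.
T_C = 31 °C → 31 + 273.15 = 304.15 K.
Two reversible stages in series are equivalent to a single Carnot engine between T_H and T_C, so η_total = 1 − T_C/T_H = 1 − 304.15/585.15 = 0.4802.
W_total = η_total · Q_H = 0.4802 × 748 = 359 kJ.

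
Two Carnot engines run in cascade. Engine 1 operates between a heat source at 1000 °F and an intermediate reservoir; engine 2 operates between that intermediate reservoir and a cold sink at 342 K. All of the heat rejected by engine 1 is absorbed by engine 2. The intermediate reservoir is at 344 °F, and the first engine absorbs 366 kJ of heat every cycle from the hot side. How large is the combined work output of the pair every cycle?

T_H = 1000 °F → (1000 − 32) × 5/9 = 537.78 °C = 810.93 K.
Two reversible stages in series are equivalent to a single Carnot engine between T_H and T_C, so η_total = 1 − T_C/T_H = 1 − 342.00/810.93 = 0.5783.
W_total = η_total · Q_H = 0.5783 × 366 = 211.6 kJ.

W_total ≈ 211.6 kJ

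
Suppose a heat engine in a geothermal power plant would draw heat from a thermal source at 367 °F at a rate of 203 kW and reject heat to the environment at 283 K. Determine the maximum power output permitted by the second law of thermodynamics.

T_H = 367 °F → (367 − 32) × 5/9 = 186.11 °C = 459.26 K.
No engine can exceed the Carnot limit: η_max = 1 − T_C/T_H = 1 − 283.00/459.26 = 0.3838.
W_max = η_max · Q_H = 0.3838 × 203 = 77.91 kW.

Ẇ_max ≈ 77.91 kW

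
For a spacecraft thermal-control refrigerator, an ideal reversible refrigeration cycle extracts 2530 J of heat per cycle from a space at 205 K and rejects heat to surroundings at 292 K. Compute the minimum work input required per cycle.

W_in ≈ 1070 J

COP_R = T_C/(T_H − T_C) = 205.00/87.00 = 2.3563.
W = Q_C/COP_R = 2530/2.3563 = 1070 J.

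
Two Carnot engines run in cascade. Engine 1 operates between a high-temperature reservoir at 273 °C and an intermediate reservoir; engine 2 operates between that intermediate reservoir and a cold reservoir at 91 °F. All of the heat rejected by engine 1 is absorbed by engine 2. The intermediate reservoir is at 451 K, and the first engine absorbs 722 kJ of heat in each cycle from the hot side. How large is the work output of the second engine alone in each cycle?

T_H = 273 °C → 273 + 273.15 = 546.15 K.
T_C = 91 °F → (91 − 32) × 5/9 = 32.78 °C = 305.93 K.
Heat entering the second stage: Q_m = Q_H·(T_m/T_H) = 722 × 451.00/546.15 = 596.2 kJ.
Second-stage efficiency η₂ = 1 − T_C/T_m = 1 − 305.93/451.00 = 0.3217, so W₂ = η₂·Q_m = 191.8 kJ.

W₂ ≈ 191.8 kJ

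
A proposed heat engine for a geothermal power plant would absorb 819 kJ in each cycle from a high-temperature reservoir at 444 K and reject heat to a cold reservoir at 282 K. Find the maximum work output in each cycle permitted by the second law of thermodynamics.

W_max ≈ 299 kJ

The upper bound on efficiency is η_max = 1 − T_C/T_H = 1 − 282.00/444.00 = 0.3649.
W_max = η_max · Q_H = 0.3649 × 819 = 299 kJ.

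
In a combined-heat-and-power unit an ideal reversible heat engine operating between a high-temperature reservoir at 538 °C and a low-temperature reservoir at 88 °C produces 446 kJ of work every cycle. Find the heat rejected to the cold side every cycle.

Q_C ≈ 358 kJ

T_H = 538 °C → 538 + 273.15 = 811.15 K.
T_C = 88 °C → 88 + 273.15 = 361.15 K.
Since the cycle is reversible, η = 1 − T_C/T_H = 1 − 361.15/811.15 = 0.5548.
Since Q_C/Q_H = T_C/T_H and Q_H = W/η, Q_C = W·T_C/(T_H − T_C) = 446 × 361.15/450.00 = 358 kJ.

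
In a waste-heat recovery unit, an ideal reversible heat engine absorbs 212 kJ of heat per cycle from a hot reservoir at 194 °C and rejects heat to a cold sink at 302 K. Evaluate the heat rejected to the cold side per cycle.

Q_C ≈ 137 kJ

T_H = 194 °C → 194 + 273.15 = 467.15 K.
η_rev = 1 − T_C/T_H = 1 − 302.00/467.15 = 0.3535.
For a reversible cycle Q_C/Q_H = T_C/T_H, so Q_C = 212 × 302.00/467.15 = 137 kJ.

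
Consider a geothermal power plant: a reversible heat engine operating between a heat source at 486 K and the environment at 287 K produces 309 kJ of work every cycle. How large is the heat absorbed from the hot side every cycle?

Q_H ≈ 755 kJ

Since the cycle is reversible, η = 1 − T_C/T_H = 1 − 287.00/486.00 = 0.4095.
Q_H = W/η = 309/0.4095 = 755 kJ.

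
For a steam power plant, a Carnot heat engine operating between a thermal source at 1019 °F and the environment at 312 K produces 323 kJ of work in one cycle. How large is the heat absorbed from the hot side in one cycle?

Q_H ≈ 521 kJ

T_H = 1019 °F → (1019 − 32) × 5/9 = 548.33 °C = 821.48 K.
Since the cycle is reversible, η = 1 − T_C/T_H = 1 − 312.00/821.48 = 0.6202.
Q_H = W/η = 323/0.6202 = 521 kJ.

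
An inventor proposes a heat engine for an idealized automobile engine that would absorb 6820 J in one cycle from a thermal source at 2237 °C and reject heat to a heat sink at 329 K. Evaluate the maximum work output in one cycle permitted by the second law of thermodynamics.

W_max ≈ 5930 J

T_H = 2237 °C → 2237 + 273.15 = 2510.15 K.
No engine can exceed the Carnot limit: η_max = 1 − T_C/T_H = 1 − 329.00/2510.15 = 0.8689.
W_max = η_max · Q_H = 0.8689 × 6820 = 5930 J.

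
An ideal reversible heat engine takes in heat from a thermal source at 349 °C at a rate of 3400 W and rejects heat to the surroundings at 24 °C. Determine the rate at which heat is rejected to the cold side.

T_H = 349 °C → 349 + 273.15 = 622.15 K.
T_C = 24 °C → 24 + 273.15 = 297.15 K.
Since the cycle is reversible, η = 1 − T_C/T_H = 1 − 297.15/622.15 = 0.5224.
For a reversible cycle Q_C/Q_H = T_C/T_H, so Q_C = 3400 × 297.15/622.15 = 1624 W.

Q̇_C ≈ 1624 W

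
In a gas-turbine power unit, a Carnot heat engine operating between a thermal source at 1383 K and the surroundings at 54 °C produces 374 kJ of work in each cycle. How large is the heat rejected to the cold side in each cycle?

Q_C ≈ 116 kJ

T_C = 54 °C → 54 + 273.15 = 327.15 K.
Carnot efficiency: η = 1 − T_C/T_H = 1 − 327.15/1383.00 = 0.7634.
Since Q_C/Q_H = T_C/T_H and Q_H = W/η, Q_C = W·T_C/(T_H − T_C) = 374 × 327.15/1055.85 = 116 kJ.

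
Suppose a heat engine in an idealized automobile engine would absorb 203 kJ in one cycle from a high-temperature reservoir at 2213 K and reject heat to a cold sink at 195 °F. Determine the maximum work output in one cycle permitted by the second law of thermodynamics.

T_C = 195 °F → (195 − 32) × 5/9 = 90.56 °C = 363.71 K.
No engine can exceed the Carnot limit: η_max = 1 − T_C/T_H = 1 − 363.71/2213.00 = 0.8357.
W_max = η_max · Q_H = 0.8357 × 203 = 169.6 kJ.

W_max ≈ 169.6 kJ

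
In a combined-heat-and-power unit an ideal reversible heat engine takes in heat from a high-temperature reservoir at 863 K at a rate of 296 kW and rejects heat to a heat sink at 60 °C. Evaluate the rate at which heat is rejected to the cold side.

T_C = 60 °C → 60 + 273.15 = 333.15 K.
Carnot efficiency: η = 1 − T_C/T_H = 1 − 333.15/863.00 = 0.6140.
For a reversible cycle Q_C/Q_H = T_C/T_H, so Q_C = 296 × 333.15/863.00 = 114 kW.

Q̇_C ≈ 114 kW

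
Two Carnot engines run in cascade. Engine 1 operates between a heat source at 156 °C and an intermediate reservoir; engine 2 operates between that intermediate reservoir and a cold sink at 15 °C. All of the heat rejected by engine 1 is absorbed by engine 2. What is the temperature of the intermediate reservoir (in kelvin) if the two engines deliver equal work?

T_m ≈ 358.6 K

T_H = 156 °C → 156 + 273.15 = 429.15 K.
T_C = 15 °C → 15 + 273.15 = 288.15 K.
For reversible stages Q_m = Q_H·(T_m/T_H). Setting W₁ = Q_H(1 − T_m/T_H) equal to W₂ = Q_m(1 − T_C/T_m) = Q_H·(T_m − T_C)/T_H gives T_H − T_m = T_m − T_C, so T_m = (T_H + T_C)/2 = (429.15 + 288.15)/2 = 358.6 K.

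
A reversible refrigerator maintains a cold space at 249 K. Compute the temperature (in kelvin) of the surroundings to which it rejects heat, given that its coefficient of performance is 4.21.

T_H ≈ 308 K

COP_R = T_C/(T_H − T_C) ⇒ T_H = T_C·(1 + 1/COP_R) = 249.00 × (1 + 1/4.21) = 308 K.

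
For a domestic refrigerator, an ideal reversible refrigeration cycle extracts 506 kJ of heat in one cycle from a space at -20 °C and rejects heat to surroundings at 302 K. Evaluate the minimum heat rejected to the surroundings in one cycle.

Q_H ≈ 603.6 kJ

T_C = -20 °C → -20 + 273.15 = 253.15 K.
For a reversible cycle Q_H/Q_C = T_H/T_C, so Q_H = Q_C·T_H/T_C = 506 × 302.00/253.15 = 603.6 kJ.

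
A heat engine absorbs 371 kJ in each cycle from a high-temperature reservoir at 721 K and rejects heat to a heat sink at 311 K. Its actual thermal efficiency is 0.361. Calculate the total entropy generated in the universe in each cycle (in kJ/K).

W = η·Q_H = 0.361 × 371 = 133.9 kJ, so Q_C = Q_H − W = 237.1 kJ.
Reservoir entropy changes: ΔS_H = −Q_H/T_H = −371/721.00 = -0.5146 kJ/K and ΔS_C = +Q_C/T_C = 237.1/311.00 = 0.7623 kJ/K.
ΔS_univ = −Q_H/T_H + Q_C/T_C = 0.248 kJ/K (> 0, since η = 0.361 < η_Carnot = 0.569).

ΔS_univ ≈ 0.248 kJ/K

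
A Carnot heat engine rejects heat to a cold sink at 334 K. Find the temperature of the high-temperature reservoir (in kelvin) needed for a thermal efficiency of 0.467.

T_H ≈ 627 K

From η = 1 − T_C/T_H, solving for T_H gives T_H = T_C/(1 − η) = 334.00/(1 − 0.467) = 627 K.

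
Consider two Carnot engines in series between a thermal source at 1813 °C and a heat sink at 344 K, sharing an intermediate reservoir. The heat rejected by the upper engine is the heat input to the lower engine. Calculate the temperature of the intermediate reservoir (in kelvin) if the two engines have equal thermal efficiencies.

T_m ≈ 847 K

T_H = 1813 °C → 1813 + 273.15 = 2086.15 K.
Equal efficiencies require 1 − T_m/T_H = 1 − T_C/T_m, i.e. T_m/T_H = T_C/T_m, so T_m = √(T_H·T_C) = √(2086.15 × 344.00) = 847 K.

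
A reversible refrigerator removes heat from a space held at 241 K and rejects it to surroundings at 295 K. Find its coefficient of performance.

Carnot COP: COP_R = T_C/(T_H − T_C) = 241.00/(295.00 − 241.00) = 4.46.

COP_R ≈ 4.46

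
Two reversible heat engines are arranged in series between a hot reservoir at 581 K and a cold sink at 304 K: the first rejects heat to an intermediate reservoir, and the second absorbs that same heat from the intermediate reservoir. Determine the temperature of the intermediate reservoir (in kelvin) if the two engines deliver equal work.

For reversible stages Q_m = Q_H·(T_m/T_H). Setting W₁ = Q_H(1 − T_m/T_H) equal to W₂ = Q_m(1 − T_C/T_m) = Q_H·(T_m − T_C)/T_H gives T_H − T_m = T_m − T_C, so T_m = (T_H + T_C)/2 = (581.00 + 304.00)/2 = 442 K.

T_m ≈ 442 K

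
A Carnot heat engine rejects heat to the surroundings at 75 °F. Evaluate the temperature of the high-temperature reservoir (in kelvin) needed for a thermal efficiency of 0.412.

T_C = 75 °F → (75 − 32) × 5/9 = 23.89 °C = 297.04 K.
From η = 1 − T_C/T_H, solving for T_H gives T_H = T_C/(1 − η) = 297.04/(1 − 0.412) = 505 K.

T_H ≈ 505 K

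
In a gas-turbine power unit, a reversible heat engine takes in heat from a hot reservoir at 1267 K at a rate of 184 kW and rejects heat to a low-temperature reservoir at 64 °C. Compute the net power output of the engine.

T_C = 64 °C → 64 + 273.15 = 337.15 K.
The Carnot efficiency is η = 1 − T_C/T_H = 1 − 337.15/1267.00 = 0.7339.
W = η·Q_H = 0.7339 × 184 = 135 kW.

Ẇ ≈ 135 kW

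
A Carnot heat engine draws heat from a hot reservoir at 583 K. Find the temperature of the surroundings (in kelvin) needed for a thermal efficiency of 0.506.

T_C ≈ 288.0 K

From η = 1 − T_C/T_H, T_C = T_H·(1 − η) = 583.00 × (1 − 0.506) = 288.0 K.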